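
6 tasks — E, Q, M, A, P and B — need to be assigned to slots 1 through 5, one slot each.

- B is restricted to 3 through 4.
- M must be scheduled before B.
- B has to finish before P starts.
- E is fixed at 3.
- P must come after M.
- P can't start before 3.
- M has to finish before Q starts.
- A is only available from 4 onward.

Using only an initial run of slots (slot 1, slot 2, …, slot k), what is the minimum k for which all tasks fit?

The precedence chain requires at least 3 distinct slots.
A can't be placed before 4, so the schedule must run through at least slot 4.
4 works (last occupied slot: 4): for example P -> 4; Q -> 2; B -> 3; E -> 3; A -> 4; M -> 1.

4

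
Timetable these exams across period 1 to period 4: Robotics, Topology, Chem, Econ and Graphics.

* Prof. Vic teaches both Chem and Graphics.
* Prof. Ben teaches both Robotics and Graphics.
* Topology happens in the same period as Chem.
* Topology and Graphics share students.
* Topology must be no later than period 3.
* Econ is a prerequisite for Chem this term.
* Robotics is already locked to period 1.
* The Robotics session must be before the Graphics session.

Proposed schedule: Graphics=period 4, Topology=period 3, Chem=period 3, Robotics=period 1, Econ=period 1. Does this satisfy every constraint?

Topology must be no later than period 3 — holds.
The Robotics session must be before the Graphics session — holds.
Prof. Ben teaches both Robotics and Graphics — holds.
Robotics is already locked to period 1 — holds.
Econ is a prerequisite for Chem this term — holds.
Topology happens in the same period as Chem — holds.
Prof. Vic teaches both Chem and Graphics — holds.
Topology and Graphics share students — holds.

Valid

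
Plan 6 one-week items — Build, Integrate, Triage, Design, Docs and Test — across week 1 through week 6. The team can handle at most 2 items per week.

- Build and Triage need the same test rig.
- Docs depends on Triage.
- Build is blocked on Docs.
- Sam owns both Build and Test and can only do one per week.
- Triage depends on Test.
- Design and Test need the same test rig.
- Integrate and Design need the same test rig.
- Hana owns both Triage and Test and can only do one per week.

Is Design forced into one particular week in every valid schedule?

Design can be week 1 (e.g. Integrate in week 2, Test in week 2, Docs in week 4, Design in week 1, Triage in week 3, Build in week 5) or week 2 (e.g. Build=week 4; Design=week 2; Integrate=week 1; Triage=week 2; Test=week 1; Docs=week 3).

No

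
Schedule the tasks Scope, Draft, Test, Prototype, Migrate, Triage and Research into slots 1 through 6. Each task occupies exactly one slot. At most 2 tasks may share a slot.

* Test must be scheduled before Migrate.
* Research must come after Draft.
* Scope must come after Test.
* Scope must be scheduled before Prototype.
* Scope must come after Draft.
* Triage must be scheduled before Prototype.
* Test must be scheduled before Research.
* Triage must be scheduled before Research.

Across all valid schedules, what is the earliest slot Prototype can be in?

3

Precedence pushes Prototype to at least 3.
Prototype at 3 is achievable: Triage=2, Prototype=3, Research=3, Draft=1, Test=1, Migrate=4, Scope=2.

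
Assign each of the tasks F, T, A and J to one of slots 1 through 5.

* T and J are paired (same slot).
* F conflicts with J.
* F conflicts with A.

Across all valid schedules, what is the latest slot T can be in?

5

T at 5 is achievable: A in 2, J in 5, F in 1, T in 5.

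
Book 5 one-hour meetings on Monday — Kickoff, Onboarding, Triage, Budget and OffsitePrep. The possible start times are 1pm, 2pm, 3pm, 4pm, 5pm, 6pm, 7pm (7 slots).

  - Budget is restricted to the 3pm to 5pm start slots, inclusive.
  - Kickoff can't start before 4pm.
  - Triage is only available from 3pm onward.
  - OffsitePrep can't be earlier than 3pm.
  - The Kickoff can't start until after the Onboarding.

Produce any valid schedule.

Triage in 3pm; Kickoff in 4pm; Budget in 3pm; OffsitePrep in 3pm; Onboarding in 1pm

Checking: Onboarding(1pm) before Kickoff(4pm); Kickoff=4pm in [4pm,7pm]; OffsitePrep=3pm in [3pm,7pm]; Budget=3pm in [3pm,5pm]; Triage=3pm in [3pm,7pm].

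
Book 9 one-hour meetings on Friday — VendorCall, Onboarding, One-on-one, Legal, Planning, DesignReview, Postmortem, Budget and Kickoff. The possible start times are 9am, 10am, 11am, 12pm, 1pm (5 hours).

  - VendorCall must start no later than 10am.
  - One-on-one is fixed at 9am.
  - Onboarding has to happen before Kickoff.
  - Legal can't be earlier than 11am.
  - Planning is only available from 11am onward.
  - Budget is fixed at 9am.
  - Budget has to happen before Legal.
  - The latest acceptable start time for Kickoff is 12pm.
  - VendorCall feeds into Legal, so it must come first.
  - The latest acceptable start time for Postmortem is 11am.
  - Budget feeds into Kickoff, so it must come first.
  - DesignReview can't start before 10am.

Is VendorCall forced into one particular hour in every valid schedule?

VendorCall can be 9am (e.g. DesignReview in 10am; One-on-one in 9am; Legal in 11am; Kickoff in 10am; VendorCall in 9am; Onboarding in 9am; Budget in 9am; Planning in 11am; Postmortem in 9am) or 10am (e.g. Onboarding=9am, Legal=11am, Kickoff=10am, Postmortem=9am, VendorCall=10am, Budget=9am, One-on-one=9am, Planning=11am, DesignReview=10am).

No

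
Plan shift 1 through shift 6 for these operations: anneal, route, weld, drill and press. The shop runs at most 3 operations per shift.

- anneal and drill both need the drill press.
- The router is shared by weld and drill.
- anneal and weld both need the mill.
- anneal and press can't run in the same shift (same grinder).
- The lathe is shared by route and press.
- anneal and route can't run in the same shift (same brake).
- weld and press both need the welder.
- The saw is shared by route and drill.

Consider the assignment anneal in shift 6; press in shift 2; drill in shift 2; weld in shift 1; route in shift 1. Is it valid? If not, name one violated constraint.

Valid

anneal and route can't run in the same shift (same brake) — holds.
anneal and drill both need the drill press — holds.
The shop runs at most 3 operations per shift — holds.
anneal and press can't run in the same shift (same grinder) — holds.
The router is shared by weld and drill — holds.
The saw is shared by route and drill — holds.
weld and press both need the welder — holds.
anneal and weld both need the mill — holds.
The lathe is shared by route and press — holds.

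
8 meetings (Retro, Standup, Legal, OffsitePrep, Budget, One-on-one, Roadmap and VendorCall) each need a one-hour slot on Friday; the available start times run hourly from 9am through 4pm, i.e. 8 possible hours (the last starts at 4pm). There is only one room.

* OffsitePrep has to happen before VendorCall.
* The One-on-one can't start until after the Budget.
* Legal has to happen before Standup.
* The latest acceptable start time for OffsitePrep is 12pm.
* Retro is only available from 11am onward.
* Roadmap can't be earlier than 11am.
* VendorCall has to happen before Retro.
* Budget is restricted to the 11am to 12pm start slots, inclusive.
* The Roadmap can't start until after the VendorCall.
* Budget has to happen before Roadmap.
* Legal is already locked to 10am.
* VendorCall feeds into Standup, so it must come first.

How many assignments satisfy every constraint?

54

Splitting on Retro: it can be 1pm (12), 2pm (14), 3pm (14), 4pm (14). Listing each branch's schedules as (Standup, Legal, OffsitePrep, Budget, One-on-one, Roadmap, VendorCall):
Retro=1pm: (2pm,10am,9am,11am,3pm,4pm,12pm) (2pm,10am,9am,11am,4pm,3pm,12pm) (2pm,10am,9am,12pm,3pm,4pm,11am) (2pm,10am,9am,12pm,4pm,3pm,11am) (3pm,10am,9am,11am,2pm,4pm,12pm) (3pm,10am,9am,11am,4pm,2pm,12pm) (3pm,10am,9am,12pm,2pm,4pm,11am) (3pm,10am,9am,12pm,4pm,2pm,11am) (4pm,10am,9am,11am,2pm,3pm,12pm) (4pm,10am,9am,11am,3pm,2pm,12pm) (4pm,10am,9am,12pm,2pm,3pm,11am) (4pm,10am,9am,12pm,3pm,2pm,11am) — 12.
Retro=2pm: (1pm,10am,9am,11am,3pm,4pm,12pm) (1pm,10am,9am,11am,4pm,3pm,12pm) (1pm,10am,9am,12pm,3pm,4pm,11am) (1pm,10am,9am,12pm,4pm,3pm,11am) (3pm,10am,9am,11am,12pm,4pm,1pm) (3pm,10am,9am,11am,1pm,4pm,12pm) (3pm,10am,9am,11am,4pm,1pm,12pm) (3pm,10am,9am,12pm,1pm,4pm,11am) (3pm,10am,9am,12pm,4pm,1pm,11am) (4pm,10am,9am,11am,12pm,3pm,1pm) (4pm,10am,9am,11am,1pm,3pm,12pm) (4pm,10am,9am,11am,3pm,1pm,12pm) (4pm,10am,9am,12pm,1pm,3pm,11am) (4pm,10am,9am,12pm,3pm,1pm,11am) — 14.
Retro=3pm: (1pm,10am,9am,11am,2pm,4pm,12pm) (1pm,10am,9am,11am,4pm,2pm,12pm) (1pm,10am,9am,12pm,2pm,4pm,11am) (1pm,10am,9am,12pm,4pm,2pm,11am) (2pm,10am,9am,11am,12pm,4pm,1pm) (2pm,10am,9am,11am,1pm,4pm,12pm) (2pm,10am,9am,11am,4pm,1pm,12pm) (2pm,10am,9am,12pm,1pm,4pm,11am) (2pm,10am,9am,12pm,4pm,1pm,11am) (4pm,10am,9am,11am,12pm,2pm,1pm) (4pm,10am,9am,11am,1pm,2pm,12pm) (4pm,10am,9am,11am,2pm,1pm,12pm) (4pm,10am,9am,12pm,1pm,2pm,11am) (4pm,10am,9am,12pm,2pm,1pm,11am) — 14.
Retro=4pm: (1pm,10am,9am,11am,2pm,3pm,12pm) (1pm,10am,9am,11am,3pm,2pm,12pm) (1pm,10am,9am,12pm,2pm,3pm,11am) (1pm,10am,9am,12pm,3pm,2pm,11am) (2pm,10am,9am,11am,12pm,3pm,1pm) (2pm,10am,9am,11am,1pm,3pm,12pm) (2pm,10am,9am,11am,3pm,1pm,12pm) (2pm,10am,9am,12pm,1pm,3pm,11am) (2pm,10am,9am,12pm,3pm,1pm,11am) (3pm,10am,9am,11am,12pm,2pm,1pm) (3pm,10am,9am,11am,1pm,2pm,12pm) (3pm,10am,9am,11am,2pm,1pm,12pm) (3pm,10am,9am,12pm,1pm,2pm,11am) (3pm,10am,9am,12pm,2pm,1pm,11am) — 14.
Summing: 12 + 14 + 14 + 14 = 54.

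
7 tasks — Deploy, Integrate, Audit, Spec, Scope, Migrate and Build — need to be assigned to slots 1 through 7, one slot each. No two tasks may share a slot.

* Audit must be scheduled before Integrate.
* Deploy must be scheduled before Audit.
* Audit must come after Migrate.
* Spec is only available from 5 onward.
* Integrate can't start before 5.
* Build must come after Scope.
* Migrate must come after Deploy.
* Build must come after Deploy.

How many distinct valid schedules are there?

Splitting on Deploy: it can be 1 (27), 2 (12). Listing each branch's schedules as (Integrate, Audit, Spec, Scope, Migrate, Build):
Deploy=1: (5,3,6,4,2,7) (5,3,7,4,2,6) (5,4,6,2,3,7) (5,4,6,3,2,7) (5,4,7,2,3,6) (5,4,7,3,2,6) (6,3,5,4,2,7) (6,3,7,4,2,5) (6,4,5,2,3,7) (6,4,5,3,2,7) (6,4,7,2,3,5) (6,4,7,3,2,5) (6,5,7,2,3,4) (6,5,7,2,4,3) (6,5,7,3,2,4) (7,3,5,4,2,6) (7,3,6,4,2,5) (7,4,5,2,3,6) (7,4,5,3,2,6) (7,4,6,2,3,5) (7,4,6,3,2,5) (7,5,6,2,3,4) (7,5,6,2,4,3) (7,5,6,3,2,4) (7,6,5,2,3,4) (7,6,5,2,4,3) (7,6,5,3,2,4) — 27.
Deploy=2: (5,4,6,1,3,7) (5,4,7,1,3,6) (6,4,5,1,3,7) (6,4,7,1,3,5) (6,5,7,1,3,4) (6,5,7,1,4,3) (7,4,5,1,3,6) (7,4,6,1,3,5) (7,5,6,1,3,4) (7,5,6,1,4,3) (7,6,5,1,3,4) (7,6,5,1,4,3) — 12.
Summing: 27 + 12 = 39.

39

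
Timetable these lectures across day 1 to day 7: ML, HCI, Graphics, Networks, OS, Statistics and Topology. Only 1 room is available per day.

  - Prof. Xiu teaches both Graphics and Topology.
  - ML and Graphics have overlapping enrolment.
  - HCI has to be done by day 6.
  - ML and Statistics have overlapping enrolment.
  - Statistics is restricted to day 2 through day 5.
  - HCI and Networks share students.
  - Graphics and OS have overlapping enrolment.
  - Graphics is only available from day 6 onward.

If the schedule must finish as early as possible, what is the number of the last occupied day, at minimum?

With at most 1 per day and 7 lectures, at least 7 days are needed.
Graphics can't be placed before day 6, so the schedule must run through at least day 6.
7 works (last occupied day: day 7): for example OS=day 5; HCI=day 1; Graphics=day 6; Topology=day 7; ML=day 3; Statistics=day 2; Networks=day 4.

7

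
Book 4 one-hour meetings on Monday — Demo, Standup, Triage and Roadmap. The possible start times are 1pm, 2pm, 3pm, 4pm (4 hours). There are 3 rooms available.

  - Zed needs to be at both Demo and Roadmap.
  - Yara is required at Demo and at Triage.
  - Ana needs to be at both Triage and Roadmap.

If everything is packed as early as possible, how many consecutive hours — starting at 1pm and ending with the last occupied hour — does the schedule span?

With at most 3 per hour and 4 meetings, at least 2 hours are needed.
Could 2 hours be enough, i.e. nothing placed later than 2pm? No: Demo, Triage and Roadmap must all be in different hours (Demo/Triage can't share; Demo/Roadmap can't share; Triage/Roadmap can't share), but only 2 hours are available: 3 meetings can't fit in 2 distinct hours.
So 2 hours is not enough.
3 works (last occupied hour: 3pm): for example Roadmap -> 3pm, Triage -> 2pm, Demo -> 1pm, Standup -> 1pm.

3 hours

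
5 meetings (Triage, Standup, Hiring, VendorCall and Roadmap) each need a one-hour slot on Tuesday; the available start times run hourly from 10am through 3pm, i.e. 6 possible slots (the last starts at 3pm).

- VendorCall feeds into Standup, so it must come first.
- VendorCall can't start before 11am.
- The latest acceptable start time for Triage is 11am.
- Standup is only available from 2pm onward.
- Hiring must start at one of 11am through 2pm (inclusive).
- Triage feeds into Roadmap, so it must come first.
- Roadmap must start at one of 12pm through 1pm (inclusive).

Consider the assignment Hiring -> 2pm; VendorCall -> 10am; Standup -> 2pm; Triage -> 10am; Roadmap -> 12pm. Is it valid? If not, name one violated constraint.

No. VendorCall can't start before 11am is not satisfied.

The latest acceptable start time for Triage is 11am — holds.
VendorCall can't start before 11am — violated.
VendorCall feeds into Standup, so it must come first — holds.
Hiring must start at one of 11am through 2pm (inclusive) — holds.
Triage feeds into Roadmap, so it must come first — holds.
Standup is only available from 2pm onward — holds.
Roadmap must start at one of 12pm through 1pm (inclusive) — holds.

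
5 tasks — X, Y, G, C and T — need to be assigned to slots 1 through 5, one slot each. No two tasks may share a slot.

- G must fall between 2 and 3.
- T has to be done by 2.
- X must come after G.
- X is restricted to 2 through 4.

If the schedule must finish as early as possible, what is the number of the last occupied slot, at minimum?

The precedence chain requires at least 2 distinct slots.
With at most 1 per slot and 5 tasks, at least 5 slots are needed.
Propagating the time windows through the other constraints, X can't land before 3, so the schedule must run through at least slot 3.
5 works (last occupied slot: 5): for example G -> 2, C -> 5, T -> 1, Y -> 4, X -> 3.

5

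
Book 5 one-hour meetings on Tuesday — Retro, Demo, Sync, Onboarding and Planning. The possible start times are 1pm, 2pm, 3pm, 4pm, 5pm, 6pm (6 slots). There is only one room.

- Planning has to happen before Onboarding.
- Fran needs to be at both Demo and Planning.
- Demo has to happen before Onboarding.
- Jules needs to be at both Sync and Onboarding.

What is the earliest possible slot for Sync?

1pm

Sync at 1pm is achievable: Sync -> 1pm; Demo -> 2pm; Planning -> 3pm; Onboarding -> 4pm; Retro -> 5pm.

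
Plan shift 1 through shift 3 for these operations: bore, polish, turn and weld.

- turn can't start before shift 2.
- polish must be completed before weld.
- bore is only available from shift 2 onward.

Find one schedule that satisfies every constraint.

turn in shift 2; bore in shift 2; weld in shift 2; polish in shift 1

Checking: polish(shift 1) before weld(shift 2); bore=shift 2 in [shift 2,shift 3]; turn=shift 2 in [shift 2,shift 3].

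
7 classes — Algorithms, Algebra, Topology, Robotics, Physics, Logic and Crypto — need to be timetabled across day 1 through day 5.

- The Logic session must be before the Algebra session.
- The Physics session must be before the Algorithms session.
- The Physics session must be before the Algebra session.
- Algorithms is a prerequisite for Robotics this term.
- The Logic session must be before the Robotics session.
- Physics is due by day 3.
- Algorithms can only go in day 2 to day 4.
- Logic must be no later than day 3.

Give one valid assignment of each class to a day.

Algorithms in day 2; Logic in day 1; Topology in day 1; Algebra in day 2; Crypto in day 1; Physics in day 1; Robotics in day 3

Checking: Algorithms(day 2) before Robotics(day 3); Logic(day 1) before Algebra(day 2); Physics(day 1) before Algebra(day 2); Logic(day 1) before Robotics(day 3); Physics(day 1) before Algorithms(day 2); Physics=day 1 in [day 1,day 3]; Logic=day 1 in [day 1,day 3]; Algorithms=day 2 in [day 2,day 4].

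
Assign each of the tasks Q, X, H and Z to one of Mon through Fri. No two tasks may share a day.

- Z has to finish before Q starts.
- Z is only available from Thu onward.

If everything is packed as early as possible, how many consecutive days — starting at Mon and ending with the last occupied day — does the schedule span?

5 days

The precedence chain requires at least 2 distinct days.
With at most 1 per day and 4 tasks, at least 4 days are needed.
Propagating the time windows through the other constraints, Q can't land before Fri — that is day 5 counting from Mon — so the schedule must run through at least 5 days.
5 works (last occupied day: Fri): for example H -> Tue, X -> Mon, Z -> Thu, Q -> Fri.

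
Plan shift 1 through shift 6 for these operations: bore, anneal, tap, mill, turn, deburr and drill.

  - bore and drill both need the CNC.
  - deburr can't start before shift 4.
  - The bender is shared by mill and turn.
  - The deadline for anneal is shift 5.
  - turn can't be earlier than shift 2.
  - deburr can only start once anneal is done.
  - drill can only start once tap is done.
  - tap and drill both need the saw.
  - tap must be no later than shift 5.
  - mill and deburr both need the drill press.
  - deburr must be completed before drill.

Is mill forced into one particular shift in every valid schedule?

mill can be shift 1 (e.g. turn in shift 2; tap in shift 1; drill in shift 5; anneal in shift 1; bore in shift 1; deburr in shift 4; mill in shift 1) or shift 2 (e.g. turn -> shift 3; anneal -> shift 1; mill -> shift 2; bore -> shift 1; tap -> shift 1; deburr -> shift 4; drill -> shift 5).

No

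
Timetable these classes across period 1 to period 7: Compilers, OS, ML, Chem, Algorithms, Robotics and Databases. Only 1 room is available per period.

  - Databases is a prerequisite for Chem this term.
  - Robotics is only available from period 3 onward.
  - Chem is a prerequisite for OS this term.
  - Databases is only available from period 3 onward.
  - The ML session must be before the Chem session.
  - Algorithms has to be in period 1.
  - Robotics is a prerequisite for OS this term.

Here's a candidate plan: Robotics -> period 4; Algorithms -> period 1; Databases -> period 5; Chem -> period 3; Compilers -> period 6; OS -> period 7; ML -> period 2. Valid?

Only 1 room is available per period — holds.
Algorithms has to be in period 1 — holds.
Robotics is only available from period 3 onward — holds.
Databases is a prerequisite for Chem this term — violated.
The ML session must be before the Chem session — holds.
Robotics is a prerequisite for OS this term — holds.
Chem is a prerequisite for OS this term — holds.
Databases is only available from period 3 onward — holds.

No — it violates: Databases is a prerequisite for Chem this term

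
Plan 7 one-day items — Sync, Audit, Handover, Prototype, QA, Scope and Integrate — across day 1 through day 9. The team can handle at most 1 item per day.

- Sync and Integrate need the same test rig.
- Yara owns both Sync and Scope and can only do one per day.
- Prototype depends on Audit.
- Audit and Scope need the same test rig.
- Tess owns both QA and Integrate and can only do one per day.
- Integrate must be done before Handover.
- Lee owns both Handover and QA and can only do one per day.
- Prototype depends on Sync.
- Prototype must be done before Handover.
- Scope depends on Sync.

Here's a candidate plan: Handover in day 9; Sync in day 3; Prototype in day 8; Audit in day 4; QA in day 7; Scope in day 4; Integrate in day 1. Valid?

No. Audit and Scope need the same test rig is not satisfied.

Audit and Scope need the same test rig — violated.
Prototype must be done before Handover — holds.
Prototype depends on Audit — holds.
Scope depends on Sync — holds.
Lee owns both Handover and QA and can only do one per day — holds.
Yara owns both Sync and Scope and can only do one per day — holds.
Integrate must be done before Handover — holds.
Prototype depends on Sync — holds.
Sync and Integrate need the same test rig — holds.
The team can handle at most 1 item per day — violated.
Tess owns both QA and Integrate and can only do one per day — holds.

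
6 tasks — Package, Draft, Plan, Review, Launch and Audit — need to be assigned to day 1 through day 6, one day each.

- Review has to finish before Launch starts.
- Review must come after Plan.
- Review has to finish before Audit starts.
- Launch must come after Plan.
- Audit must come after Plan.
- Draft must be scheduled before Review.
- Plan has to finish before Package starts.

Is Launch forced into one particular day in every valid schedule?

No

Launch can be day 3 (e.g. Package=day 2; Draft=day 1; Launch=day 3; Audit=day 3; Plan=day 1; Review=day 2) or day 4 (e.g. Audit=day 3, Launch=day 4, Package=day 2, Review=day 2, Plan=day 1, Draft=day 1).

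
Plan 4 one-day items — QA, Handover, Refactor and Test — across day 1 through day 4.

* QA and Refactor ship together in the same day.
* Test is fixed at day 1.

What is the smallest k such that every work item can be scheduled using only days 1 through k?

1 day

1 works (last occupied day: day 1): for example Refactor -> day 1, Test -> day 1, Handover -> day 1, QA -> day 1.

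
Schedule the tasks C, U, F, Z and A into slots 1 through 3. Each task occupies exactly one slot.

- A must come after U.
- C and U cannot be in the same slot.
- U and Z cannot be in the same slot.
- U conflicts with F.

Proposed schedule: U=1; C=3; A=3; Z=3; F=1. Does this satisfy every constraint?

A must come after U — holds.
U and Z cannot be in the same slot — holds.
U conflicts with F — violated.
C and U cannot be in the same slot — holds.

No. U conflicts with F is not satisfied.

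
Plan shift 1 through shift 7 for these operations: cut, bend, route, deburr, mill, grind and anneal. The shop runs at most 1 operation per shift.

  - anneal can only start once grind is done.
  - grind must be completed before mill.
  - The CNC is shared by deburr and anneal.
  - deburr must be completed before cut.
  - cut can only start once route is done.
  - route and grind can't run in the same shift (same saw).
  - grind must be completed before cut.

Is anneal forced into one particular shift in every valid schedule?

No

anneal can be shift 2 (e.g. cut in shift 5; grind in shift 1; route in shift 3; mill in shift 6; anneal in shift 2; deburr in shift 4; bend in shift 7) or shift 3 (e.g. route=shift 2; mill=shift 6; anneal=shift 3; cut=shift 5; bend=shift 7; grind=shift 1; deburr=shift 4).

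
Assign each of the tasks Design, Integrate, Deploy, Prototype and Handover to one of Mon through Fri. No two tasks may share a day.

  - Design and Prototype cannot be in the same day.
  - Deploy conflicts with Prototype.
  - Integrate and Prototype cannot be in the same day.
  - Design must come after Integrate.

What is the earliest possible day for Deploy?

Deploy at Mon is achievable: Design -> Wed, Handover -> Fri, Integrate -> Tue, Deploy -> Mon, Prototype -> Thu.

Mon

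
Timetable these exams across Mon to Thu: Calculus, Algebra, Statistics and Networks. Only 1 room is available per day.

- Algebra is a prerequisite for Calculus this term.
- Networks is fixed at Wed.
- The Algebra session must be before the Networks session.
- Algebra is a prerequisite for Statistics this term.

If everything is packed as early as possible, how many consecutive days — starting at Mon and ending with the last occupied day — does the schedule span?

The precedence chain requires at least 2 distinct days.
With at most 1 per day and 4 exams, at least 4 days are needed.
Networks can't be placed before Wed — that is day 3 counting from Mon — so the schedule must run through at least 3 days.
4 works (last occupied day: Thu): for example Algebra in Mon; Networks in Wed; Calculus in Tue; Statistics in Thu.

4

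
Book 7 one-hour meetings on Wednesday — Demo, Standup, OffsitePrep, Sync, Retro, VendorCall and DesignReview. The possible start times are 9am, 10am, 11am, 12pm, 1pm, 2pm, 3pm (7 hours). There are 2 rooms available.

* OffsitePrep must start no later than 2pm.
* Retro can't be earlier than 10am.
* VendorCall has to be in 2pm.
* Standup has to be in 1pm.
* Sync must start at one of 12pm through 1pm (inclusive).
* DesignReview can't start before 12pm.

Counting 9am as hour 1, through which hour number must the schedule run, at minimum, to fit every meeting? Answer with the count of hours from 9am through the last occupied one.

With at most 2 per hour and 7 meetings, at least 4 hours are needed.
VendorCall can't be placed before 2pm — that is hour 6 counting from 9am — so the schedule must run through at least 6 hours.
6 works (last occupied hour: 2pm): for example Standup=1pm, OffsitePrep=9am, Demo=9am, VendorCall=2pm, DesignReview=12pm, Sync=12pm, Retro=10am.

6 hours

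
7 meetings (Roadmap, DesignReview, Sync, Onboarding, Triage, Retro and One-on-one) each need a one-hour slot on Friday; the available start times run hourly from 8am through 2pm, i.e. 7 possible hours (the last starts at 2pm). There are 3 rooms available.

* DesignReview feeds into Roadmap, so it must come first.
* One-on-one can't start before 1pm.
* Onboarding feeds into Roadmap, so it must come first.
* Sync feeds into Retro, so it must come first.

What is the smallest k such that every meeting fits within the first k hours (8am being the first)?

6 hours

The precedence chain requires at least 2 distinct hours.
With at most 3 per hour and 7 meetings, at least 3 hours are needed.
One-on-one can't be placed before 1pm — that is hour 6 counting from 8am — so the schedule must run through at least 6 hours.
6 works (last occupied hour: 1pm): for example Retro in 9am; DesignReview in 8am; Triage in 9am; Onboarding in 8am; Roadmap in 9am; One-on-one in 1pm; Sync in 8am.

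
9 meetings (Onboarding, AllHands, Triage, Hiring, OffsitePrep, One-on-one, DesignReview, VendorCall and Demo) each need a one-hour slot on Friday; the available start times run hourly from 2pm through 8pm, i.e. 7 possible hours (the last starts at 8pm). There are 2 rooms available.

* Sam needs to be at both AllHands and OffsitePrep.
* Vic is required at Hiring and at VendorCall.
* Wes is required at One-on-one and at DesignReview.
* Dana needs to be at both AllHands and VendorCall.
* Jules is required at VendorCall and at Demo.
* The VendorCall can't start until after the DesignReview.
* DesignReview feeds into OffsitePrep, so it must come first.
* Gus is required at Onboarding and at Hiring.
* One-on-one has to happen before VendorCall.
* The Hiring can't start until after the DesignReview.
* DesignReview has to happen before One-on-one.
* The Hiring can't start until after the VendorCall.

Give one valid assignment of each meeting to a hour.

OffsitePrep=3pm; Onboarding=2pm; Hiring=5pm; DesignReview=2pm; VendorCall=4pm; Triage=4pm; AllHands=5pm; Demo=6pm; One-on-one=3pm

Checking: DesignReview(2pm) before VendorCall(4pm); DesignReview(2pm) before One-on-one(3pm); DesignReview(2pm) before OffsitePrep(3pm); One-on-one(3pm) before VendorCall(4pm); DesignReview(2pm) before Hiring(5pm); VendorCall(4pm) before Hiring(5pm); Hiring(5pm) != VendorCall(4pm); One-on-one(3pm) != DesignReview(2pm); AllHands(5pm) != VendorCall(4pm); AllHands(5pm) != OffsitePrep(3pm); VendorCall(4pm) != Demo(6pm); Onboarding(2pm) != Hiring(5pm); max 2 per hour (cap 2).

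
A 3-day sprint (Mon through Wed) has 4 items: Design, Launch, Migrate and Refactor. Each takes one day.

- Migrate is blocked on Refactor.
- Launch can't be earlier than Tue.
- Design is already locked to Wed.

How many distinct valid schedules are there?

6

Splitting on Launch: it can be Tue (3), Wed (3). Listing each branch's schedules as (Design, Migrate, Refactor):
Launch=Tue: (Wed,Tue,Mon) (Wed,Wed,Mon) (Wed,Wed,Tue) — 3.
Launch=Wed: (Wed,Tue,Mon) (Wed,Wed,Mon) (Wed,Wed,Tue) — 3.
Summing: 3 + 3 = 6.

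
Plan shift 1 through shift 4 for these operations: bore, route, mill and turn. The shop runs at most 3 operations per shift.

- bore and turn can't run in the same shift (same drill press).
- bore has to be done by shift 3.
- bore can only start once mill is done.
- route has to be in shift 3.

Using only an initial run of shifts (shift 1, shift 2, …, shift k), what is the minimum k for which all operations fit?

3

The precedence chain requires at least 2 distinct shifts.
With at most 3 per shift and 4 operations, at least 2 shifts are needed.
route can't be placed before shift 3, so the schedule must run through at least shift 3.
3 works (last occupied shift: shift 3): for example mill -> shift 1; bore -> shift 2; route -> shift 3; turn -> shift 1.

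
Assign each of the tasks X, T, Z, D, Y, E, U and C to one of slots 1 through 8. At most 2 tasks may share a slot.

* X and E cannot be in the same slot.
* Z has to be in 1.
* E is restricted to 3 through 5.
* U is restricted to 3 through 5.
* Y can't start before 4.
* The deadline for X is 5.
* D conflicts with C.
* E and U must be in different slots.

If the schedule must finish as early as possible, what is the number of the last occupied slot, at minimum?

slot 4

With at most 2 per slot and 8 tasks, at least 4 slots are needed.
Y can't be placed before 4, so the schedule must run through at least slot 4.
4 works (last occupied slot: 4): for example C=3; T=2; X=1; Y=4; D=2; Z=1; U=4; E=3.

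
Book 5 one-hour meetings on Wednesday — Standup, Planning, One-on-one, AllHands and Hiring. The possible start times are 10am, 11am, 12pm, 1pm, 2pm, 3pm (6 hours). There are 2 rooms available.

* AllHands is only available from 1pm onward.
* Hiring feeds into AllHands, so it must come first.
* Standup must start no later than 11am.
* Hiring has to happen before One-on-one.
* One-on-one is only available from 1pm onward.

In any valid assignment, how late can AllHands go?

AllHands is available from 1pm.
AllHands at 3pm is achievable: Standup in 10am; AllHands in 3pm; Planning in 11am; Hiring in 10am; One-on-one in 1pm.

3pm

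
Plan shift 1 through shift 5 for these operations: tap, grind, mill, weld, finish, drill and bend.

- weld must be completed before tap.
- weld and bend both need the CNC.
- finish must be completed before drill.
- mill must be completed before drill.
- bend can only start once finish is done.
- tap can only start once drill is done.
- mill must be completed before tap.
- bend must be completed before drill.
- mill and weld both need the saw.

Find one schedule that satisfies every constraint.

weld in shift 3, tap in shift 4, mill in shift 1, drill in shift 3, grind in shift 1, bend in shift 2, finish in shift 1

Checking: mill(shift 1) before drill(shift 3); finish(shift 1) before drill(shift 3); weld(shift 3) before tap(shift 4); mill(shift 1) before tap(shift 4); bend(shift 2) before drill(shift 3); finish(shift 1) before bend(shift 2); drill(shift 3) before tap(shift 4); weld(shift 3) != bend(shift 2); mill(shift 1) != weld(shift 3).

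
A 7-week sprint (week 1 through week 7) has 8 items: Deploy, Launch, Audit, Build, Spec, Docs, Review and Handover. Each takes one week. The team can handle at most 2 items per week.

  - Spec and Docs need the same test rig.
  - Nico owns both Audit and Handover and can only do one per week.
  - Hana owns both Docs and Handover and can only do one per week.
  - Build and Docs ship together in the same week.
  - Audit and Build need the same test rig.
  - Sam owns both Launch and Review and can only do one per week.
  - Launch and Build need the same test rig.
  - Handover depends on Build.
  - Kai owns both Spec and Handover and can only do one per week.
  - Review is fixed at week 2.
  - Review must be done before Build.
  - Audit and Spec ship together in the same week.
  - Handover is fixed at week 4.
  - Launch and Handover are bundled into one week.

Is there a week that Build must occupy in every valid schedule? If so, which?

Review is fixed at week 2 and must come before Build, so Build is at least week 3.
Handover is fixed at week 4 and must come after Build, so Build is at most week 3.
So Build must be week 3.

week 3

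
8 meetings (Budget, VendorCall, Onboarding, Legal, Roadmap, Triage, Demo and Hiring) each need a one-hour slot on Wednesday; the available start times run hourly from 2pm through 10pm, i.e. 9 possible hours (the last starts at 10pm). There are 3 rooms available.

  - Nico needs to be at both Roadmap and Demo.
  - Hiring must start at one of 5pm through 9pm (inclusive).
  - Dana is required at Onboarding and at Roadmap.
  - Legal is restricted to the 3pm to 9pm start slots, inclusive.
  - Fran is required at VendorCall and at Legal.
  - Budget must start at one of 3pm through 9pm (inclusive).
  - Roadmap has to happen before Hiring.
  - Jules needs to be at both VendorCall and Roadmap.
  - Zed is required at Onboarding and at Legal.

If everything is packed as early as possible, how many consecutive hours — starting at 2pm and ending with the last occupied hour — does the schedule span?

The precedence chain requires at least 2 distinct hours.
With at most 3 per hour and 8 meetings, at least 3 hours are needed.
Hiring can't be placed before 5pm — that is hour 4 counting from 2pm — so the schedule must run through at least 4 hours.
4 works (last occupied hour: 5pm): for example Onboarding in 4pm; Roadmap in 2pm; Triage in 2pm; Legal in 3pm; Hiring in 5pm; VendorCall in 4pm; Demo in 3pm; Budget in 3pm.

4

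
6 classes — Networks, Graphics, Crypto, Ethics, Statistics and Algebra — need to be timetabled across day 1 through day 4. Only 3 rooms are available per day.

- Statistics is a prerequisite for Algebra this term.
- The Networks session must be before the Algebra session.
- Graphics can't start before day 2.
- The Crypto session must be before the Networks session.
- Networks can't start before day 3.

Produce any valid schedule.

Ethics in day 1, Graphics in day 2, Statistics in day 1, Algebra in day 4, Networks in day 3, Crypto in day 1

Checking: Crypto(day 1) before Networks(day 3); Networks(day 3) before Algebra(day 4); Statistics(day 1) before Algebra(day 4); Networks=day 3 in [day 3,day 4]; Graphics=day 2 in [day 2,day 4]; max 3 per day (cap 3).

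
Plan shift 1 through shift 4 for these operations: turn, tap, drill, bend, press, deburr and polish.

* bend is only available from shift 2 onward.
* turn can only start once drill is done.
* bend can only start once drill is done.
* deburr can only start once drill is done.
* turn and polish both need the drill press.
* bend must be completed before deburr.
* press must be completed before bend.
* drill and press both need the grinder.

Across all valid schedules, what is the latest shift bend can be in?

shift 3

Bend is available from shift 2; downstream work caps bend at shift 3.
bend at shift 3 is achievable: deburr=shift 4; drill=shift 1; turn=shift 2; press=shift 2; bend=shift 3; polish=shift 1; tap=shift 1.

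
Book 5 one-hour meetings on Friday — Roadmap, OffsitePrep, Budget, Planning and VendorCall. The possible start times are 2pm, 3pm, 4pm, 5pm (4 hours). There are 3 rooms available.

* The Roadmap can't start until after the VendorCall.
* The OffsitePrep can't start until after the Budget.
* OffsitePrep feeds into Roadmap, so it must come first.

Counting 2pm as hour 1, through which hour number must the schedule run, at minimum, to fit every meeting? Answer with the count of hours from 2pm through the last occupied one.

3

The precedence chain requires at least 3 distinct hours.
With at most 3 per hour and 5 meetings, at least 2 hours are needed.
3 works (last occupied hour: 4pm): for example VendorCall -> 2pm; Planning -> 2pm; OffsitePrep -> 3pm; Roadmap -> 4pm; Budget -> 2pm.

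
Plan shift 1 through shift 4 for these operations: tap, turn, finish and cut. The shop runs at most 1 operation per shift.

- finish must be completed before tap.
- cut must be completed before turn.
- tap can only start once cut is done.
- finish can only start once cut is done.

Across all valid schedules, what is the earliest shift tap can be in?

shift 3

Precedence pushes tap to at least shift 3.
tap at shift 3 is achievable: turn=shift 4; cut=shift 1; finish=shift 2; tap=shift 3.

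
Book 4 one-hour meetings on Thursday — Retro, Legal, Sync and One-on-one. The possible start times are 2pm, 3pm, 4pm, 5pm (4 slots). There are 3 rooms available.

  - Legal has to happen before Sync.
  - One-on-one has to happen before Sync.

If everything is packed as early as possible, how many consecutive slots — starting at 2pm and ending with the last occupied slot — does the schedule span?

The precedence chain requires at least 2 distinct slots.
With at most 3 per slot and 4 meetings, at least 2 slots are needed.
2 works (last occupied slot: 3pm): for example Sync -> 3pm; Retro -> 2pm; Legal -> 2pm; One-on-one -> 2pm.

2 slots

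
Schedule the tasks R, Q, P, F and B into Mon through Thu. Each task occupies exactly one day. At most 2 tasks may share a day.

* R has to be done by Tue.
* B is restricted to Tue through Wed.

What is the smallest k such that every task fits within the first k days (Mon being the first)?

3 days

With at most 2 per day and 5 tasks, at least 3 days are needed.
B can't be placed before Tue — that is day 2 counting from Mon — so the schedule must run through at least 2 days.
3 works (last occupied day: Wed): for example Q in Mon; R in Mon; F in Wed; B in Tue; P in Tue.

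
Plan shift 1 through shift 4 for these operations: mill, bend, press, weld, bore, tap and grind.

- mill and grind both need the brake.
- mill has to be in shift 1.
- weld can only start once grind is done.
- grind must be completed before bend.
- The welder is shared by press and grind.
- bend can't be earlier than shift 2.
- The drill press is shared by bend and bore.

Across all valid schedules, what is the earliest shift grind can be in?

Downstream work caps grind at shift 3.
grind at shift 2 is achievable: press in shift 1; bore in shift 1; grind in shift 2; weld in shift 3; bend in shift 3; mill in shift 1; tap in shift 1.
Nothing earlier works — the conflict constraints rule out every shift before shift 2.

shift 2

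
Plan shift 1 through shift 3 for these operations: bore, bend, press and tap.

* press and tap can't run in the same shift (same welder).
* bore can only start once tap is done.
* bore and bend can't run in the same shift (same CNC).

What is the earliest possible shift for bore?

Precedence pushes bore to at least shift 2.
bore at shift 2 is achievable: bore=shift 2, tap=shift 1, bend=shift 1, press=shift 2.

shift 2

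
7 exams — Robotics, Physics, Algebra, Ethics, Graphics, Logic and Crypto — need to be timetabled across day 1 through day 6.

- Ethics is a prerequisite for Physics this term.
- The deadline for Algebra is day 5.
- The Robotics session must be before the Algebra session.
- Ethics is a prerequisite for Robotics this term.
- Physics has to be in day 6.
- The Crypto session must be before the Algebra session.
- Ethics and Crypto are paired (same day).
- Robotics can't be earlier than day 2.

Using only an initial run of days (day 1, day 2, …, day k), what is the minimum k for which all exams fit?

The precedence chain requires at least 3 distinct days.
Physics can't be placed before day 6, so the schedule must run through at least day 6.
6 works (last occupied day: day 6): for example Crypto in day 1; Physics in day 6; Logic in day 1; Graphics in day 1; Robotics in day 2; Algebra in day 3; Ethics in day 1.

6 days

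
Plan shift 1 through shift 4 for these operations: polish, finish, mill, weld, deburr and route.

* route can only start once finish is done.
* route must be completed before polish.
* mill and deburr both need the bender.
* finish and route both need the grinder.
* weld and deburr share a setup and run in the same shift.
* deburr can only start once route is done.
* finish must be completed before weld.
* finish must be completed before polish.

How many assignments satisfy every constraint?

Splitting on polish: it can be shift 3 (6), shift 4 (12). Listing each branch's schedules as (finish, mill, weld, deburr, route) by shift number:
polish=shift 3: (1,1,3,3,2) (1,1,4,4,2) (1,2,3,3,2) (1,2,4,4,2) (1,3,4,4,2) (1,4,3,3,2) — 6.
polish=shift 4: (1,1,3,3,2) (1,1,4,4,2) (1,1,4,4,3) (1,2,3,3,2) (1,2,4,4,2) (1,2,4,4,3) (1,3,4,4,2) (1,3,4,4,3) (1,4,3,3,2) (2,1,4,4,3) (2,2,4,4,3) (2,3,4,4,3) — 12.
Summing: 6 + 12 = 18.

18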